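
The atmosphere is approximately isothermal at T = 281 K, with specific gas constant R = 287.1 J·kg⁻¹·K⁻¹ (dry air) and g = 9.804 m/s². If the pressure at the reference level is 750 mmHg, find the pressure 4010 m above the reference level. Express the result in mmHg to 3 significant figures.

Scale height: H = RT/g = 287.1 × 281 / 9.804 = 8228.8 m.
Barometric formula: P = P₀ exp(−z/H).
z/H = 4010.0/8228.8 = 0.48731; exp(−0.48731) = 0.61428.
P = 750 × 0.61428 = 460.71 mmHg.

P ≈ 461 mmHg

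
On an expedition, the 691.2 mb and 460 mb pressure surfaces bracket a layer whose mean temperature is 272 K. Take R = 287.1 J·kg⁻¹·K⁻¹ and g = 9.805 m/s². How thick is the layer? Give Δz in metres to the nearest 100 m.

Hypsometric equation: Δz = (R T̄/g) ln(P₁/P₂).
R T̄/g = 287.1 × 272 / 9.805 = 7964.4 m.
ln(691.2/460) = ln(1.5026) = 0.40720.
Δz = 7964.4 × 0.40720 = 3243.1 m.

Δz ≈ 3200 m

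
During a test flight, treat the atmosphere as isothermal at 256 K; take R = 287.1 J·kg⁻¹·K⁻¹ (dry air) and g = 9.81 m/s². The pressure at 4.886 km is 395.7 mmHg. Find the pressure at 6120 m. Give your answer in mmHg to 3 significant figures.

Scale height: H = RT/g = 287.1 × 256 / 9.81 = 7492.1 m.
Between two levels, P₂ = P₁ exp(−Δz/H) with Δz = z₂ − z₁.
Δz = 6120.0 − 4886.0 = 1234.0 m; Δz/H = 1234.0/7492.1 = 0.16471.
P₂ = 395.7 × exp(−0.16471) = 395.7 × 0.84814 = 335.61 mmHg.

P ≈ 336 mmHg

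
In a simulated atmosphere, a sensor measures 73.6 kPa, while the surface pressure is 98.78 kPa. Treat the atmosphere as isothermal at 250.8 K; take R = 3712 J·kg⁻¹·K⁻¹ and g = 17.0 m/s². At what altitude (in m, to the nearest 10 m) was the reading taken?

Scale height: H = RT/g = 3712 × 250.8 / 17.0 = 54763 m.
Invert the barometric formula: z = H ln(P₀/P).
P₀/P = 98.78/73.6 = 1.3421; ln(1.3421) = 0.29424.
z = 54763 × 0.29424 = 16113 m.

z ≈ 16110 m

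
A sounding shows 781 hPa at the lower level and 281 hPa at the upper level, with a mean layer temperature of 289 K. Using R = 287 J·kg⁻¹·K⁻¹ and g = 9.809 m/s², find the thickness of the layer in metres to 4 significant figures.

Hypsometric equation: Δz = (R T̄/g) ln(P₁/P₂).
R T̄/g = 287 × 289 / 9.809 = 8455.8 m.
ln(781/281) = ln(2.7794) = 1.0222.
Δz = 8455.8 × 1.0222 = 8643.5 m.

Δz ≈ 8644 m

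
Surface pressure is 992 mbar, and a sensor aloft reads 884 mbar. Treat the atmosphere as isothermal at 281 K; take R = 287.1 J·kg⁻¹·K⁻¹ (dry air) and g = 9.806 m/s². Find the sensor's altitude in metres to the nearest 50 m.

z ≈ 950 m

Scale height: H = RT/g = 287.1 × 281 / 9.806 = 8227.1 m.
Invert the barometric formula: z = H ln(P₀/P).
P₀/P = 992/884 = 1.1222; ln(1.1222) = 0.11529.
z = 8227.1 × 0.11529 = 948.50 m.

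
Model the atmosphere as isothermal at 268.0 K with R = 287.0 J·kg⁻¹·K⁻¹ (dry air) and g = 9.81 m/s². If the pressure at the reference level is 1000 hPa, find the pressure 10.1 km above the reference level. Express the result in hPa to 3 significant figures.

Scale height: H = RT/g = 287.0 × 268.0 / 9.81 = 7840.6 m.
Barometric formula: P = P₀ exp(−z/H).
z/H = 10100/7840.6 = 1.2882; exp(−1.2882) = 0.27577.
P = 1000 × 0.27577 = 275.77 hPa.

P ≈ 276 hPa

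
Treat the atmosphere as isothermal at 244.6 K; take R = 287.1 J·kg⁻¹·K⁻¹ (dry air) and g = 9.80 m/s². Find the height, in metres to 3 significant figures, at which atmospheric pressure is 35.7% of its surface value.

Scale height: H = RT/g = 287.1 × 244.6 / 9.80 = 7165.8 m.
Set P/P₀ = exp(−z/H) = 0.357, so z = −H ln(0.357).
−ln(0.357) = 1.0300; z = 7165.8 × 1.0300 = 7380.8 m.

z ≈ 7380 m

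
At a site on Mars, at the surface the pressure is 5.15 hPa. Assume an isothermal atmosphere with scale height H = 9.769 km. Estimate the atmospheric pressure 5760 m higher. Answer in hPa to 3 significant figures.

P ≈ 2.86 hPa

Barometric formula: P = P₀ exp(−z/H).
z/H = 5760.0/9769.0 = 0.58962; exp(−0.58962) = 0.55454.
P = 5.15 × 0.55454 = 2.8559 hPa.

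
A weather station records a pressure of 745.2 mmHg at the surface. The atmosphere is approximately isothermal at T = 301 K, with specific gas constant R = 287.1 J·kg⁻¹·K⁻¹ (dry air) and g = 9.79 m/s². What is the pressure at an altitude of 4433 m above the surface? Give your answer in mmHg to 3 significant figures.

Scale height: H = RT/g = 287.1 × 301 / 9.79 = 8827.1 m.
Barometric formula: P = P₀ exp(−z/H).
z/H = 4433.0/8827.1 = 0.50220; exp(−0.50220) = 0.60520.
P = 745.2 × 0.60520 = 451.00 mmHg.

P ≈ 451 mmHg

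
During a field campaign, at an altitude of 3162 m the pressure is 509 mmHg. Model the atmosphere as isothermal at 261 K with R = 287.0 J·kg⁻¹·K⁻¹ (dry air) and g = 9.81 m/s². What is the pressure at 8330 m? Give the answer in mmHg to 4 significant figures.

Scale height: H = RT/g = 287.0 × 261 / 9.81 = 7635.8 m.
Between two levels, P₂ = P₁ exp(−Δz/H) with Δz = z₂ − z₁.
Δz = 8330.0 − 3162.0 = 5168.0 m; Δz/H = 5168.0/7635.8 = 0.67681.
P₂ = 509 × exp(−0.67681) = 509 × 0.50824 = 258.69 mmHg.

P ≈ 258.7 mmHg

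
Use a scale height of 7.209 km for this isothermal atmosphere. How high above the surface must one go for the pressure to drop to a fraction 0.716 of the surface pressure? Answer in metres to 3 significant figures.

z ≈ 2410 m

Set P/P₀ = exp(−z/H) = 0.716, so z = −H ln(0.716).
−ln(0.716) = 0.33408; z = 7209.0 × 0.33408 = 2408.4 m.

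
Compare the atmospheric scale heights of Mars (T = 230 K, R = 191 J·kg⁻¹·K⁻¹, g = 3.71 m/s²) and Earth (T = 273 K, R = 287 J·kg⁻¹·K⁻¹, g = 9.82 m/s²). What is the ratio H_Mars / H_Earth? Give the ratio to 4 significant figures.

H = RT/g for each body.
H_Mars = 191 × 230 / 3.71 = 11841 m.
H_Earth = 287 × 273 / 9.82 = 7978.7 m.
H_Mars/H_Earth = 11841/7978.7 = 1.4841.

H_Mars/H_Earth ≈ 1.484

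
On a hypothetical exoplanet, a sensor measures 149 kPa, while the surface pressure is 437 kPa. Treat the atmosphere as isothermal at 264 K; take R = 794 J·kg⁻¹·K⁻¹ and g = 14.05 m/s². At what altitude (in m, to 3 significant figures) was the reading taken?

Scale height: H = RT/g = 794 × 264 / 14.05 = 14919 m.
Invert the barometric formula: z = H ln(P₀/P).
P₀/P = 437/149 = 2.9329; ln(2.9329) = 1.0760.
z = 14919 × 1.0760 = 16053 m.

z ≈ 16100 m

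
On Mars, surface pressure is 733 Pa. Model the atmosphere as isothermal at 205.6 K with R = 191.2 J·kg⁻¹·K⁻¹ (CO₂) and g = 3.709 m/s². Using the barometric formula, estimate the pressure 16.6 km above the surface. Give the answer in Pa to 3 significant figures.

Scale height: H = RT/g = 191.2 × 205.6 / 3.709 = 10599 m.
Barometric formula: P = P₀ exp(−z/H).
z/H = 16600/10599 = 1.5662; exp(−1.5662) = 0.20884.
P = 733 × 0.20884 = 153.08 Pa.

P ≈ 153 Pa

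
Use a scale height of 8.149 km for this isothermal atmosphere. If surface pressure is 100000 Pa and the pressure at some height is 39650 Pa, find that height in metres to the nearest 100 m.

z ≈ 7500 m

Invert the barometric formula: z = H ln(P₀/P).
P₀/P = 100000/39650 = 2.5221; ln(2.5221) = 0.92509.
z = 8149.0 × 0.92509 = 7538.6 m.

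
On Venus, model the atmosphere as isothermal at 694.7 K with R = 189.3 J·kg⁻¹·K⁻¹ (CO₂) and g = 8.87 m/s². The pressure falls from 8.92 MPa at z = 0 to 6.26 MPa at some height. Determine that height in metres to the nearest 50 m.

z ≈ 5250 m

Scale height: H = RT/g = 189.3 × 694.7 / 8.87 = 14826 m.
Invert the barometric formula: z = H ln(P₀/P).
P₀/P = 8.92/6.26 = 1.4249; ln(1.4249) = 0.35410.
z = 14826 × 0.35410 = 5249.9 m.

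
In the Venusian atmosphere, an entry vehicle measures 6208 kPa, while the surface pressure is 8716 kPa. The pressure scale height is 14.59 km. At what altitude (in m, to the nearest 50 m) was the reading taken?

z ≈ 4950 m

Invert the barometric formula: z = H ln(P₀/P).
P₀/P = 8716/6208 = 1.4040; ln(1.4040) = 0.33933.
z = 14590 × 0.33933 = 4950.8 m.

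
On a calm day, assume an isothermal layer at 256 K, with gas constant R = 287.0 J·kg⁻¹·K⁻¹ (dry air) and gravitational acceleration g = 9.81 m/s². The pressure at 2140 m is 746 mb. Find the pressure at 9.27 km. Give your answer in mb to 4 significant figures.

Scale height: H = RT/g = 287.0 × 256 / 9.81 = 7489.5 m.
Between two levels, P₂ = P₁ exp(−Δz/H) with Δz = z₂ − z₁.
Δz = 9270.0 − 2140.0 = 7130.0 m; Δz/H = 7130.0/7489.5 = 0.95200.
P₂ = 746 × exp(−0.95200) = 746 × 0.38597 = 287.93 mb.

P ≈ 287.9 mb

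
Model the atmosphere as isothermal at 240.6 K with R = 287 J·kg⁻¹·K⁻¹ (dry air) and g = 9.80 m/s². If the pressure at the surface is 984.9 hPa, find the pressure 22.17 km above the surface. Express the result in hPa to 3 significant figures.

P ≈ 42.4 hPa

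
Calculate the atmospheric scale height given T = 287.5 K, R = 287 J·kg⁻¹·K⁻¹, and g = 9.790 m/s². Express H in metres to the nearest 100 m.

The scale height of an isothermal atmosphere is H = RT/g.
H = 287 × 287.5 / 9.790 = 82512/9.790 = 8428.2 m.

H ≈ 8400 m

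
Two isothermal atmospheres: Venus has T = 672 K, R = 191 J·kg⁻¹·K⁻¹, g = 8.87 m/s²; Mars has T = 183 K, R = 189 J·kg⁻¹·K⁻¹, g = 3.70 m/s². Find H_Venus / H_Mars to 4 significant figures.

H = RT/g for each body.
H_Venus = 191 × 672 / 8.87 = 14470 m.
H_Mars = 189 × 183 / 3.70 = 9347.8 m.
H_Venus/H_Mars = 14470/9347.8 = 1.5480.

H_Venus/H_Mars ≈ 1.548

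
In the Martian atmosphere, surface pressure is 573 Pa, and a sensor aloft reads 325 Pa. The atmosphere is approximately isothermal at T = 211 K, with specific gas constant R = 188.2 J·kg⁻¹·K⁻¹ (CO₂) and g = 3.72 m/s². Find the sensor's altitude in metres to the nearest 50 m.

z ≈ 6050 m

Scale height: H = RT/g = 188.2 × 211 / 3.72 = 10675 m.
Invert the barometric formula: z = H ln(P₀/P).
P₀/P = 573/325 = 1.7631; ln(1.7631) = 0.56707.
z = 10675 × 0.56707 = 6053.5 m.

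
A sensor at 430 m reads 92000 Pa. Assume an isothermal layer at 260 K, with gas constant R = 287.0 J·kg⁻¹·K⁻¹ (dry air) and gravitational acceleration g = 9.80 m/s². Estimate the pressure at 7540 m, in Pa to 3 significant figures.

P ≈ 36200 Pa

Scale height: H = RT/g = 287.0 × 260 / 9.80 = 7614.3 m.
Between two levels, P₂ = P₁ exp(−Δz/H) with Δz = z₂ − z₁.
Δz = 7540.0 − 430.00 = 7110.0 m; Δz/H = 7110.0/7614.3 = 0.93377.
P₂ = 92000 × exp(−0.93377) = 92000 × 0.39307 = 36162 Pa.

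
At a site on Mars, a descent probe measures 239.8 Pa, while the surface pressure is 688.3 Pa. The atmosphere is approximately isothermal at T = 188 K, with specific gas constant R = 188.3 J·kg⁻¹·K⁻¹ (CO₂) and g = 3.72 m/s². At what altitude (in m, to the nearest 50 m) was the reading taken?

z ≈ 10050 m

Scale height: H = RT/g = 188.3 × 188 / 3.72 = 9516.2 m.
Invert the barometric formula: z = H ln(P₀/P).
P₀/P = 688.3/239.8 = 2.8703; ln(2.8703) = 1.0544.
z = 9516.2 × 1.0544 = 10034 m.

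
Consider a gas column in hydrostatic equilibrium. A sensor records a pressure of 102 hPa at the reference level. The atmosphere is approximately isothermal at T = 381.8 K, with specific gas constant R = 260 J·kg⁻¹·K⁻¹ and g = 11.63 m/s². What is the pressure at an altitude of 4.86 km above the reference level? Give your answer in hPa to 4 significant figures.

Scale height: H = RT/g = 260 × 381.8 / 11.63 = 8535.5 m.
Barometric formula: P = P₀ exp(−z/H).
z/H = 4860.0/8535.5 = 0.56939; exp(−0.56939) = 0.56587.
P = 102 × 0.56587 = 57.719 hPa.

P ≈ 57.72 hPa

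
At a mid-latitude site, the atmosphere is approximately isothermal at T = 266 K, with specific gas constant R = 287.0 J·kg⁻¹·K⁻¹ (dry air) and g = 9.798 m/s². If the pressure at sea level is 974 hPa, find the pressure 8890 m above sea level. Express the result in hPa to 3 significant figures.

P ≈ 311 hPa

Scale height: H = RT/g = 287.0 × 266 / 9.798 = 7791.6 m.
Barometric formula: P = P₀ exp(−z/H).
z/H = 8890.0/7791.6 = 1.1410; exp(−1.1410) = 0.31950.
P = 974 × 0.31950 = 311.19 hPa.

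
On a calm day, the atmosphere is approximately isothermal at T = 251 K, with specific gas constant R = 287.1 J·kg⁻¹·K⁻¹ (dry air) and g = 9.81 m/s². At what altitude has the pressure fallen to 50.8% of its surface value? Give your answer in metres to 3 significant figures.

z ≈ 4980 m

Scale height: H = RT/g = 287.1 × 251 / 9.81 = 7345.8 m.
Set P/P₀ = exp(−z/H) = 0.508, so z = −H ln(0.508).
−ln(0.508) = 0.67727; z = 7345.8 × 0.67727 = 4975.1 m.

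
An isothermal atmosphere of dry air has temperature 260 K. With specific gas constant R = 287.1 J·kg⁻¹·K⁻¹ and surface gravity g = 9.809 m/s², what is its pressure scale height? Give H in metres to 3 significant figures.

The scale height of an isothermal atmosphere is H = RT/g.
H = 287.1 × 260 / 9.809 = 74646/9.809 = 7610.0 m.

H ≈ 7610 m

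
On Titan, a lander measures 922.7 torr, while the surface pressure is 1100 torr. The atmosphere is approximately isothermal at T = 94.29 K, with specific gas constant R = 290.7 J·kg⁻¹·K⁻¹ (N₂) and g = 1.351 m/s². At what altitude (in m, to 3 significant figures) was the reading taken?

z ≈ 3570 m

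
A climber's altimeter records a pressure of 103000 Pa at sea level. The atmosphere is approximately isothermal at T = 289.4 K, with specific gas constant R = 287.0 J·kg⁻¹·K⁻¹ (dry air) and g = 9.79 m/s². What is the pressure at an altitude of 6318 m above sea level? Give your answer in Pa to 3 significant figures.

Scale height: H = RT/g = 287.0 × 289.4 / 9.79 = 8483.9 m.
Barometric formula: P = P₀ exp(−z/H).
z/H = 6318.0/8483.9 = 0.74470; exp(−0.74470) = 0.47488.
P = 103000 × 0.47488 = 48913 Pa.

P ≈ 48900 Pa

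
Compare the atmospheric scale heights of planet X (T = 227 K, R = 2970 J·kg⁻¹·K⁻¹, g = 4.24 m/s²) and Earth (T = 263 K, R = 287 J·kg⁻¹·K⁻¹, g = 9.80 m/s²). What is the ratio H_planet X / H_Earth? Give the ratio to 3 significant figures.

H_planet X/H_Earth ≈ 20.6

H = RT/g for each body.
H_planet X = 2970 × 227 / 4.24 = 159010 m.
H_Earth = 287 × 263 / 9.80 = 7702.1 m.
H_planet X/H_Earth = 159010/7702.1 = 20.645.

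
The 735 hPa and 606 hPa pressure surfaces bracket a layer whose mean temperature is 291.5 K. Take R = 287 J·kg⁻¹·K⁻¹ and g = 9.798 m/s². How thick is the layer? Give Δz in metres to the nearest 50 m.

Hypsometric equation: Δz = (R T̄/g) ln(P₁/P₂).
R T̄/g = 287 × 291.5 / 9.798 = 8538.5 m.
ln(735/606) = ln(1.2129) = 0.19301.
Δz = 8538.5 × 0.19301 = 1648.0 m.

Δz ≈ 1650 m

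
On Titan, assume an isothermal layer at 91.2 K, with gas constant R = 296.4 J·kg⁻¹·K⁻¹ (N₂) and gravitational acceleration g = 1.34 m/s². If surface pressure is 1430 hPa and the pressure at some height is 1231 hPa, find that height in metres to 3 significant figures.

z ≈ 3020 m

Scale height: H = RT/g = 296.4 × 91.2 / 1.34 = 20173 m.
Invert the barometric formula: z = H ln(P₀/P).
P₀/P = 1430/1231 = 1.1617; ln(1.1617) = 0.14988.
z = 20173 × 0.14988 = 3023.5 m.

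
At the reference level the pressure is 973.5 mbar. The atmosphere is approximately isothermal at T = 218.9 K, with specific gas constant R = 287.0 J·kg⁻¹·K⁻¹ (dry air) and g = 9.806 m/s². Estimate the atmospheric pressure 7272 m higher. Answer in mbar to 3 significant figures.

P ≈ 313 mbar

Scale height: H = RT/g = 287.0 × 218.9 / 9.806 = 6406.7 m.
Barometric formula: P = P₀ exp(−z/H).
z/H = 7272.0/6406.7 = 1.1351; exp(−1.1351) = 0.32139.
P = 973.5 × 0.32139 = 312.87 mbar.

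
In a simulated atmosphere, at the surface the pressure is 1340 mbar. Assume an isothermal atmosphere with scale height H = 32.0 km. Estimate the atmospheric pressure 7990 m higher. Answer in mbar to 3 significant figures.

Barometric formula: P = P₀ exp(−z/H).
z/H = 7990.0/32000 = 0.24969; exp(−0.24969) = 0.77904.
P = 1340 × 0.77904 = 1043.9 mbar.

P ≈ 1040 mbar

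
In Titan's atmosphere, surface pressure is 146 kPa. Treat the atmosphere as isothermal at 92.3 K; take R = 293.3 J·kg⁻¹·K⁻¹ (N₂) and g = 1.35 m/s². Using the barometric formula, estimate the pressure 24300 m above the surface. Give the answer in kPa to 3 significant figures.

Scale height: H = RT/g = 293.3 × 92.3 / 1.35 = 20053 m.
Barometric formula: P = P₀ exp(−z/H).
z/H = 24300/20053 = 1.2118; exp(−1.2118) = 0.29766.
P = 146 × 0.29766 = 43.458 kPa.

P ≈ 43.5 kPa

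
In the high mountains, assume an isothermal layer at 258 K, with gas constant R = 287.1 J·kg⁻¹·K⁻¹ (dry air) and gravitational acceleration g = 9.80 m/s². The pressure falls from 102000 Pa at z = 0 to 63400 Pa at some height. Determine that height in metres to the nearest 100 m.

z ≈ 3600 m

Scale height: H = RT/g = 287.1 × 258 / 9.80 = 7558.3 m.
Invert the barometric formula: z = H ln(P₀/P).
P₀/P = 102000/63400 = 1.6088; ln(1.6088) = 0.47549.
z = 7558.3 × 0.47549 = 3593.9 m.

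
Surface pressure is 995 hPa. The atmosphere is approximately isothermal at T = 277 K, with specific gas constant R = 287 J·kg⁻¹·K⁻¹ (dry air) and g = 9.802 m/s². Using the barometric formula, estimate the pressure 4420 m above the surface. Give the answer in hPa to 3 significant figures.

P ≈ 577 hPa

Scale height: H = RT/g = 287 × 277 / 9.802 = 8110.5 m.
Barometric formula: P = P₀ exp(−z/H).
z/H = 4420.0/8110.5 = 0.54497; exp(−0.54497) = 0.57986.
P = 995 × 0.57986 = 576.96 hPa.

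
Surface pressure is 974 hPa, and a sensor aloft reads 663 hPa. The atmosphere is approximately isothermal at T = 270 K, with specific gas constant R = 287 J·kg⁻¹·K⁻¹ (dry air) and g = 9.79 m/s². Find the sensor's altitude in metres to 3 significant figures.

Scale height: H = RT/g = 287 × 270 / 9.79 = 7915.2 m.
Invert the barometric formula: z = H ln(P₀/P).
P₀/P = 974/663 = 1.4691; ln(1.4691) = 0.38465.
z = 7915.2 × 0.38465 = 3044.6 m.

z ≈ 3040 m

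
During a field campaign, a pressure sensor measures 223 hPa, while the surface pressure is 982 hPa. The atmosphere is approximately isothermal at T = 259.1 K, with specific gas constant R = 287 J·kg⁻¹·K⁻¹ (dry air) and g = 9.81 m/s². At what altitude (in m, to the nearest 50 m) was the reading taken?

z ≈ 11250 m

Scale height: H = RT/g = 287 × 259.1 / 9.81 = 7580.2 m.
Invert the barometric formula: z = H ln(P₀/P).
P₀/P = 982/223 = 4.4036; ln(4.4036) = 1.4824.
z = 7580.2 × 1.4824 = 11237 m.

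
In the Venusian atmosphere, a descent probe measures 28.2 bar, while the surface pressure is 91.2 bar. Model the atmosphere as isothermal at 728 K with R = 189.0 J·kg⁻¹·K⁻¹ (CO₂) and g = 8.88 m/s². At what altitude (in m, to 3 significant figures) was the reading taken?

Scale height: H = RT/g = 189.0 × 728 / 8.88 = 15495 m.
Invert the barometric formula: z = H ln(P₀/P).
P₀/P = 91.2/28.2 = 3.2340; ln(3.2340) = 1.1737.
z = 15495 × 1.1737 = 18186 m.

z ≈ 18200 m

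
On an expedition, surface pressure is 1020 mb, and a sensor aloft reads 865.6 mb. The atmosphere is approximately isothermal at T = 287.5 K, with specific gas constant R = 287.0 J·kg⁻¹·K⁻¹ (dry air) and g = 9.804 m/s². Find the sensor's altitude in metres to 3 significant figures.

Scale height: H = RT/g = 287.0 × 287.5 / 9.804 = 8416.2 m.
Invert the barometric formula: z = H ln(P₀/P).
P₀/P = 1020/865.6 = 1.1784; ln(1.1784) = 0.16416.
z = 8416.2 × 0.16416 = 1381.6 m.

z ≈ 1380 m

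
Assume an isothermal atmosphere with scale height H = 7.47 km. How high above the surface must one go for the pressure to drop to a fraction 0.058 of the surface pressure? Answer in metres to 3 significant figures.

Set P/P₀ = exp(−z/H) = 0.058, so z = −H ln(0.058).
−ln(0.058) = 2.8473; z = 7470.0 × 2.8473 = 21269 m.

z ≈ 21300 m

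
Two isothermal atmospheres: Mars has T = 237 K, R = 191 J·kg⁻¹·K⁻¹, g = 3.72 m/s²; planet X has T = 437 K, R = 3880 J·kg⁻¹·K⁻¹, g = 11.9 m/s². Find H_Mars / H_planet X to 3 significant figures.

H_Mars/H_planet X ≈ 0.0854

H = RT/g for each body.
H_Mars = 191 × 237 / 3.72 = 12169 m.
H_planet X = 3880 × 437 / 11.9 = 142480 m.
H_Mars/H_planet X = 12169/142480 = 0.085408.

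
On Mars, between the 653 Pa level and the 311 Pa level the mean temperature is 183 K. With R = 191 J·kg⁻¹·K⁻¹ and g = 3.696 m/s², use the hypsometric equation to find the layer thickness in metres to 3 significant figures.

Δz ≈ 7020 m

Hypsometric equation: Δz = (R T̄/g) ln(P₁/P₂).
R T̄/g = 191 × 183 / 3.696 = 9457.0 m.
ln(653/311) = ln(2.0997) = 0.74179.
Δz = 9457.0 × 0.74179 = 7015.1 m.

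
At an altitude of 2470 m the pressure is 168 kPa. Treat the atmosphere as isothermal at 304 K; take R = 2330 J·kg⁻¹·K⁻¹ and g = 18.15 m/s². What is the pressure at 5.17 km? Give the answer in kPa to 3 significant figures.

P ≈ 157 kPa

Scale height: H = RT/g = 2330 × 304 / 18.15 = 39026 m.
Between two levels, P₂ = P₁ exp(−Δz/H) with Δz = z₂ − z₁.
Δz = 5170.0 − 2470.0 = 2700.0 m; Δz/H = 2700.0/39026 = 0.069185.
P₂ = 168 × exp(−0.069185) = 168 × 0.93315 = 156.77 kPa.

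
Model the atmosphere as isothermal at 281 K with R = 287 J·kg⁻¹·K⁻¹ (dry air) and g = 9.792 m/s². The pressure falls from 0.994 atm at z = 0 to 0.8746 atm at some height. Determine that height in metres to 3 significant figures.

Scale height: H = RT/g = 287 × 281 / 9.792 = 8236.0 m.
Invert the barometric formula: z = H ln(P₀/P).
P₀/P = 0.994/0.8746 = 1.1365; ln(1.1365) = 0.12795.
z = 8236.0 × 0.12795 = 1053.8 m.

z ≈ 1050 m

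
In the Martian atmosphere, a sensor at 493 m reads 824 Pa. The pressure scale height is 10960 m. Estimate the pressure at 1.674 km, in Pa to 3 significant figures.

P ≈ 740 Pa

Between two levels, P₂ = P₁ exp(−Δz/H) with Δz = z₂ − z₁.
Δz = 1674.0 − 493.00 = 1181.0 m; Δz/H = 1181.0/10960 = 0.10776.
P₂ = 824 × exp(−0.10776) = 824 × 0.89784 = 739.82 Pa.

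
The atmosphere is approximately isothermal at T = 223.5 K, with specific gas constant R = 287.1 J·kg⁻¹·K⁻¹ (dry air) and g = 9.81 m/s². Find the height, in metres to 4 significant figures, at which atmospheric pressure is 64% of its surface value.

Scale height: H = RT/g = 287.1 × 223.5 / 9.81 = 6541.0 m.
Set P/P₀ = exp(−z/H) = 0.64, so z = −H ln(0.64).
−ln(0.64) = 0.44629; z = 6541.0 × 0.44629 = 2919.2 m.

z ≈ 2919 m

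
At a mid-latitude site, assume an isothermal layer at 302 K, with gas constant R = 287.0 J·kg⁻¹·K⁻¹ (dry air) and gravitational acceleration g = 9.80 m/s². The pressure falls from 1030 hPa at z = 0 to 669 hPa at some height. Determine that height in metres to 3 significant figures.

Scale height: H = RT/g = 287.0 × 302 / 9.80 = 8844.3 m.
Invert the barometric formula: z = H ln(P₀/P).
P₀/P = 1030/669 = 1.5396; ln(1.5396) = 0.43152.
z = 8844.3 × 0.43152 = 3816.5 m.

z ≈ 3820 m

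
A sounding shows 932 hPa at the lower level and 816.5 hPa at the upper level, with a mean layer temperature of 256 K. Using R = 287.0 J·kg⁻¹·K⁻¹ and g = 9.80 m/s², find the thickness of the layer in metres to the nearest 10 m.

Hypsometric equation: Δz = (R T̄/g) ln(P₁/P₂).
R T̄/g = 287.0 × 256 / 9.80 = 7497.1 m.
ln(932/816.5) = ln(1.1415) = 0.13234.
Δz = 7497.1 × 0.13234 = 992.17 m.

Δz ≈ 990 m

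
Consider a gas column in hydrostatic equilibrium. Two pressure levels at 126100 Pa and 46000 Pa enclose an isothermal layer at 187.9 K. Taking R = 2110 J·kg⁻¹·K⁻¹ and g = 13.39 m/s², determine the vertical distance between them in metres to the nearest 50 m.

Δz ≈ 29850 m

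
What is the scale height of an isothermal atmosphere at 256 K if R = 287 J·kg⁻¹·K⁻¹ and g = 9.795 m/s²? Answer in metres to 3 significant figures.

H ≈ 7500 m

The scale height of an isothermal atmosphere is H = RT/g.
H = 287 × 256 / 9.795 = 73472/9.795 = 7501.0 m.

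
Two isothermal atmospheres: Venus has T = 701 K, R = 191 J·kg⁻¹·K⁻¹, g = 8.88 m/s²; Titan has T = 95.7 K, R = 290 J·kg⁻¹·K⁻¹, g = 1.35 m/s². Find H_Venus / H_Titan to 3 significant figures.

H = RT/g for each body.
H_Venus = 191 × 701 / 8.88 = 15078 m.
H_Titan = 290 × 95.7 / 1.35 = 20558 m.
H_Venus/H_Titan = 15078/20558 = 0.73344.

H_Venus/H_Titan ≈ 0.733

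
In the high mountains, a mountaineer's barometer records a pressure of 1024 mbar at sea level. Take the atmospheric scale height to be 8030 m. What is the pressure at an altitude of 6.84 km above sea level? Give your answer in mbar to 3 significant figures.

Barometric formula: P = P₀ exp(−z/H).
z/H = 6840.0/8030.0 = 0.85181; exp(−0.85181) = 0.42664.
P = 1024 × 0.42664 = 436.88 mbar.

P ≈ 437 mbar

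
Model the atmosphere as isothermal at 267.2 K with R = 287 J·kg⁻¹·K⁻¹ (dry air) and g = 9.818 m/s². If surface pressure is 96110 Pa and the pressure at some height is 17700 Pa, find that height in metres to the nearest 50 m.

z ≈ 13200 m

Scale height: H = RT/g = 287 × 267.2 / 9.818 = 7810.8 m.
Invert the barometric formula: z = H ln(P₀/P).
P₀/P = 96110/17700 = 5.4299; ln(5.4299) = 1.6919.
z = 7810.8 × 1.6919 = 13215 m.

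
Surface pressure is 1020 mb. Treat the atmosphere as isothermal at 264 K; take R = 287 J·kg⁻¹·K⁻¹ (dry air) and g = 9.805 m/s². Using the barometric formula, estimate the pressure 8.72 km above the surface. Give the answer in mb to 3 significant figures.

Scale height: H = RT/g = 287 × 264 / 9.805 = 7727.5 m.
Barometric formula: P = P₀ exp(−z/H).
z/H = 8720.0/7727.5 = 1.1284; exp(−1.1284) = 0.32355.
P = 1020 × 0.32355 = 330.02 mb.

P ≈ 330 mb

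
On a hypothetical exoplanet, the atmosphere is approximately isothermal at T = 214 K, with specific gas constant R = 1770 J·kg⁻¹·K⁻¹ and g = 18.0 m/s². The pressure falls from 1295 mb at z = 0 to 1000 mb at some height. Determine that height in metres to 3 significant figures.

z ≈ 5440 m

Scale height: H = RT/g = 1770 × 214 / 18.0 = 21043 m.
Invert the barometric formula: z = H ln(P₀/P).
P₀/P = 1295/1000 = 1.2950; ln(1.2950) = 0.25851.
z = 21043 × 0.25851 = 5439.8 m.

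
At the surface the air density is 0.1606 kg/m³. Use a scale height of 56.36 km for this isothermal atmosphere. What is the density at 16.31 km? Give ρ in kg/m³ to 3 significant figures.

ρ ≈ 0.120 kg/m³

In an isothermal atmosphere, density decays like pressure: ρ = ρ₀ exp(−z/H).
z/H = 16310/56360 = 0.28939; exp(−0.28939) = 0.74872.
ρ = 0.1606 × 0.74872 = 0.12024 kg/m³.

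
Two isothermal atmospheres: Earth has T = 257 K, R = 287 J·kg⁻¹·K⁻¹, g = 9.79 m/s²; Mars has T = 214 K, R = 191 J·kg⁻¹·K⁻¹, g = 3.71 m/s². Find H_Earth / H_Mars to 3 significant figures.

H_Earth/H_Mars ≈ 0.684

H = RT/g for each body.
H_Earth = 287 × 257 / 9.79 = 7534.1 m.
H_Mars = 191 × 214 / 3.71 = 11017 m.
H_Earth/H_Mars = 7534.1/11017 = 0.68386.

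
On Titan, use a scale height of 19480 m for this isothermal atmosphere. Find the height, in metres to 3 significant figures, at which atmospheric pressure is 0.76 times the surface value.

z ≈ 5350 m

Set P/P₀ = exp(−z/H) = 0.76, so z = −H ln(0.76).
−ln(0.76) = 0.27444; z = 19480 × 0.27444 = 5346.1 m.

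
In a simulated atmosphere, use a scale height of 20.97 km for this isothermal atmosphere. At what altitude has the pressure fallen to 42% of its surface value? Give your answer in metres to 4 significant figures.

Set P/P₀ = exp(−z/H) = 0.42, so z = −H ln(0.42).
−ln(0.42) = 0.86750; z = 20970 × 0.86750 = 18191 m.

z ≈ 18190 m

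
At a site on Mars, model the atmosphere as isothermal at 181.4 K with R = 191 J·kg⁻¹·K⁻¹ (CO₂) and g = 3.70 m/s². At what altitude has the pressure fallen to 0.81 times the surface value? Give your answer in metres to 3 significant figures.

Scale height: H = RT/g = 191 × 181.4 / 3.70 = 9364.2 m.
Set P/P₀ = exp(−z/H) = 0.81, so z = −H ln(0.81).
−ln(0.81) = 0.21072; z = 9364.2 × 0.21072 = 1973.2 m.

z ≈ 1970 m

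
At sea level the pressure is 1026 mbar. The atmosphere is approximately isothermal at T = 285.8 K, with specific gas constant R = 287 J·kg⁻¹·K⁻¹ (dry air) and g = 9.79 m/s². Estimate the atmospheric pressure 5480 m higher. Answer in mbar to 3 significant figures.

Scale height: H = RT/g = 287 × 285.8 / 9.79 = 8378.4 m.
Barometric formula: P = P₀ exp(−z/H).
z/H = 5480.0/8378.4 = 0.65406; exp(−0.65406) = 0.51993.
P = 1026 × 0.51993 = 533.45 mbar.

P ≈ 533 mbar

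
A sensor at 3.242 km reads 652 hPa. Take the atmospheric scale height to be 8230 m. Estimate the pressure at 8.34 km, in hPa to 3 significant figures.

P ≈ 351 hPa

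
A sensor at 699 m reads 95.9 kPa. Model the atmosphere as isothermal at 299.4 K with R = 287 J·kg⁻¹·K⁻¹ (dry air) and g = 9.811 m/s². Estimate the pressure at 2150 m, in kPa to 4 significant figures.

P ≈ 81.26 kPa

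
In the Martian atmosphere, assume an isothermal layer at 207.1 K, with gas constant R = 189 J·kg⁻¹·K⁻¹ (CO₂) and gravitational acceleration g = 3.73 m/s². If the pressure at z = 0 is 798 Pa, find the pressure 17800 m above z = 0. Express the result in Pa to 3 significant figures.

P ≈ 146 Pa

Scale height: H = RT/g = 189 × 207.1 / 3.73 = 10494 m.
Barometric formula: P = P₀ exp(−z/H).
z/H = 17800/10494 = 1.6962; exp(−1.6962) = 0.18338.
P = 798 × 0.18338 = 146.34 Pa.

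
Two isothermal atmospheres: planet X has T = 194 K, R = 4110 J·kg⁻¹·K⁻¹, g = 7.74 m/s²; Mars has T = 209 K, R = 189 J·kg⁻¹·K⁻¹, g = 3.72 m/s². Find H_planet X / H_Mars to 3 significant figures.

H_planet X/H_Mars ≈ 9.70

H = RT/g for each body.
H_planet X = 4110 × 194 / 7.74 = 103020 m.
H_Mars = 189 × 209 / 3.72 = 10619 m.
H_planet X/H_Mars = 103020/10619 = 9.7015.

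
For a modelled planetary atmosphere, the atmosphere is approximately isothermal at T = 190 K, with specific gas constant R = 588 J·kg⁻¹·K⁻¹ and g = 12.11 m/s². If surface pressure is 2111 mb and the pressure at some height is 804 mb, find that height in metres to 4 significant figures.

Scale height: H = RT/g = 588 × 190 / 12.11 = 9225.4 m.
Invert the barometric formula: z = H ln(P₀/P).
P₀/P = 2111/804 = 2.6256; ln(2.6256) = 0.96531.
z = 9225.4 × 0.96531 = 8905.4 m.

z ≈ 8905 m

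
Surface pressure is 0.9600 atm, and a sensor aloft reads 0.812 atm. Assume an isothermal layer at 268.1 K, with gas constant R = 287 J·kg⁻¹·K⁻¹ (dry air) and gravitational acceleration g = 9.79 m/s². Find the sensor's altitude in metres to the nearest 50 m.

Scale height: H = RT/g = 287 × 268.1 / 9.79 = 7859.5 m.
Invert the barometric formula: z = H ln(P₀/P).
P₀/P = 0.9600/0.812 = 1.1823; ln(1.1823) = 0.16746.
z = 7859.5 × 0.16746 = 1316.2 m.

z ≈ 1300 m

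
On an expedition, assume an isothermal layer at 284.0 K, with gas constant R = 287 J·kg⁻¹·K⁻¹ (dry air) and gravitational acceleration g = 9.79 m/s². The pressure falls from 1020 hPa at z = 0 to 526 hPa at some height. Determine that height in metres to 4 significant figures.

Scale height: H = RT/g = 287 × 284.0 / 9.79 = 8325.6 m.
Invert the barometric formula: z = H ln(P₀/P).
P₀/P = 1020/526 = 1.9392; ln(1.9392) = 0.66228.
z = 8325.6 × 0.66228 = 5513.9 m.

z ≈ 5514 m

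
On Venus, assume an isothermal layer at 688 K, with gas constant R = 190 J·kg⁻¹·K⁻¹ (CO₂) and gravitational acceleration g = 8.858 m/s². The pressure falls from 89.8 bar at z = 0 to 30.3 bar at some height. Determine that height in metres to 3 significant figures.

z ≈ 16000 m

Scale height: H = RT/g = 190 × 688 / 8.858 = 14757 m.
Invert the barometric formula: z = H ln(P₀/P).
P₀/P = 89.8/30.3 = 2.9637; ln(2.9637) = 1.0864.
z = 14757 × 1.0864 = 16032 m.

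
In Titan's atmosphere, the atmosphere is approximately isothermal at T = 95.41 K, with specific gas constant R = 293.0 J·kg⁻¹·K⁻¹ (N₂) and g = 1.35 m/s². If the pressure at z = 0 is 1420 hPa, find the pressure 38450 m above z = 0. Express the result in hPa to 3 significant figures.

Scale height: H = RT/g = 293.0 × 95.41 / 1.35 = 20708 m.
Barometric formula: P = P₀ exp(−z/H).
z/H = 38450/20708 = 1.8568; exp(−1.8568) = 0.15617.
P = 1420 × 0.15617 = 221.76 hPa.

P ≈ 222 hPa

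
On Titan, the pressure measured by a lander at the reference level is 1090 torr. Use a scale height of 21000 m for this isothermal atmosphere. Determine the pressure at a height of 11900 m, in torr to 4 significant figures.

Barometric formula: P = P₀ exp(−z/H).
z/H = 11900/21000 = 0.56667; exp(−0.56667) = 0.56741.
P = 1090 × 0.56741 = 618.48 torr.

P ≈ 618.5 torr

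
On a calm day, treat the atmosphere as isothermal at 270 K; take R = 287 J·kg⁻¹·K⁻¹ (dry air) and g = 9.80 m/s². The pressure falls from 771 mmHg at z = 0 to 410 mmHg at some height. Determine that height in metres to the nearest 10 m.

Scale height: H = RT/g = 287 × 270 / 9.80 = 7907.1 m.
Invert the barometric formula: z = H ln(P₀/P).
P₀/P = 771/410 = 1.8805; ln(1.8805) = 0.63154.
z = 7907.1 × 0.63154 = 4993.6 m.

z ≈ 4990 m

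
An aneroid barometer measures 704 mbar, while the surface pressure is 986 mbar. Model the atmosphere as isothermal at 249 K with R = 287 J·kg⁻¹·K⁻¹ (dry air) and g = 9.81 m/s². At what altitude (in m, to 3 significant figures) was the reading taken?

Scale height: H = RT/g = 287 × 249 / 9.81 = 7284.7 m.
Invert the barometric formula: z = H ln(P₀/P).
P₀/P = 986/704 = 1.4006; ln(1.4006) = 0.33690.
z = 7284.7 × 0.33690 = 2454.2 m.

z ≈ 2450 m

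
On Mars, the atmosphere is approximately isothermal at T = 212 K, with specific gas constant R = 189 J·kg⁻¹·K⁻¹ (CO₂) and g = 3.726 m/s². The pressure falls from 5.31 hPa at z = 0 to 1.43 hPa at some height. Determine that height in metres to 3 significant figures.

z ≈ 14100 m

Scale height: H = RT/g = 189 × 212 / 3.726 = 10754 m.
Invert the barometric formula: z = H ln(P₀/P).
P₀/P = 5.31/1.43 = 3.7133; ln(3.7133) = 1.3119.
z = 10754 × 1.3119 = 14108 m.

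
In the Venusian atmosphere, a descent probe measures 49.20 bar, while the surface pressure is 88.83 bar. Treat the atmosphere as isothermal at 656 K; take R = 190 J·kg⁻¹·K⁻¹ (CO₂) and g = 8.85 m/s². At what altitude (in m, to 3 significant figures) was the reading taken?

z ≈ 8320 m

Scale height: H = RT/g = 190 × 656 / 8.85 = 14084 m.
Invert the barometric formula: z = H ln(P₀/P).
P₀/P = 88.83/49.20 = 1.8055; ln(1.8055) = 0.59084.
z = 14084 × 0.59084 = 8321.4 m.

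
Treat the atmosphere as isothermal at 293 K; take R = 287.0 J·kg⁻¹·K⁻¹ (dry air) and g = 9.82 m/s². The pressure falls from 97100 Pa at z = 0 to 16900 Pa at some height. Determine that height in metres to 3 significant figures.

z ≈ 15000 m

Scale height: H = RT/g = 287.0 × 293 / 9.82 = 8563.2 m.
Invert the barometric formula: z = H ln(P₀/P).
P₀/P = 97100/16900 = 5.7456; ln(5.7456) = 1.7484.
z = 8563.2 × 1.7484 = 14972 m.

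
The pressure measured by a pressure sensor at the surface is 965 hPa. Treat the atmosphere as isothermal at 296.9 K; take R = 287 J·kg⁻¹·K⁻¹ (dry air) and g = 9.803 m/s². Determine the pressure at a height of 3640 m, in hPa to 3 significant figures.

Scale height: H = RT/g = 287 × 296.9 / 9.803 = 8692.3 m.
Barometric formula: P = P₀ exp(−z/H).
z/H = 3640.0/8692.3 = 0.41876; exp(−0.41876) = 0.65786.
P = 965 × 0.65786 = 634.83 hPa.

P ≈ 635 hPa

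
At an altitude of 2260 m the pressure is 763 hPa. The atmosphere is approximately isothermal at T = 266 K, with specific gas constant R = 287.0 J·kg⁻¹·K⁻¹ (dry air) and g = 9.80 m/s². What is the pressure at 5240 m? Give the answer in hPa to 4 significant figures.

Scale height: H = RT/g = 287.0 × 266 / 9.80 = 7790.0 m.
Between two levels, P₂ = P₁ exp(−Δz/H) with Δz = z₂ − z₁.
Δz = 5240.0 − 2260.0 = 2980.0 m; Δz/H = 2980.0/7790.0 = 0.38254.
P₂ = 763 × exp(−0.38254) = 763 × 0.68213 = 520.47 hPa.

P ≈ 520.5 hPa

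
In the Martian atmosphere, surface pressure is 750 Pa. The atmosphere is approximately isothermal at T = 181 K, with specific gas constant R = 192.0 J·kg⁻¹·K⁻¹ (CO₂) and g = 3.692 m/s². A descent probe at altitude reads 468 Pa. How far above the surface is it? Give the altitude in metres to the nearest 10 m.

z ≈ 4440 m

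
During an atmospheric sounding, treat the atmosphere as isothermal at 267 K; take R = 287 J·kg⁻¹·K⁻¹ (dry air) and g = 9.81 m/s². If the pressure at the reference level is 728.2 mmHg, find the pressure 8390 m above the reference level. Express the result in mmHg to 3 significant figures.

Scale height: H = RT/g = 287 × 267 / 9.81 = 7811.3 m.
Barometric formula: P = P₀ exp(−z/H).
z/H = 8390.0/7811.3 = 1.0741; exp(−1.0741) = 0.34161.
P = 728.2 × 0.34161 = 248.76 mmHg.

P ≈ 249 mmHg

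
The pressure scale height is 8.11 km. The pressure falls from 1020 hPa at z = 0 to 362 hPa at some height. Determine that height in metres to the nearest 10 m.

z ≈ 8400 m

Invert the barometric formula: z = H ln(P₀/P).
P₀/P = 1020/362 = 2.8177; ln(2.8177) = 1.0359.
z = 8110.0 × 1.0359 = 8401.1 m.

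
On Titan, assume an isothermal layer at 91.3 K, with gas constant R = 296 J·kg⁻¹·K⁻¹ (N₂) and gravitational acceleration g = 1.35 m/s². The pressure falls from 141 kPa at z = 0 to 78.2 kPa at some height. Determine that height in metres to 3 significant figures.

Scale height: H = RT/g = 296 × 91.3 / 1.35 = 20018 m.
Invert the barometric formula: z = H ln(P₀/P).
P₀/P = 141/78.2 = 1.8031; ln(1.8031) = 0.58951.
z = 20018 × 0.58951 = 11801 m.

z ≈ 11800 m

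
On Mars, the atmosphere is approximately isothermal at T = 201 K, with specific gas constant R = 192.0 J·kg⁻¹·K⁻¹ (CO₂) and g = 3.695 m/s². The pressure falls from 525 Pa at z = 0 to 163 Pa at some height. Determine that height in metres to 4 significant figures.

Scale height: H = RT/g = 192.0 × 201 / 3.695 = 10444 m.
Invert the barometric formula: z = H ln(P₀/P).
P₀/P = 525/163 = 3.2209; ln(3.2209) = 1.1697.
z = 10444 × 1.1697 = 12216 m.

z ≈ 12220 m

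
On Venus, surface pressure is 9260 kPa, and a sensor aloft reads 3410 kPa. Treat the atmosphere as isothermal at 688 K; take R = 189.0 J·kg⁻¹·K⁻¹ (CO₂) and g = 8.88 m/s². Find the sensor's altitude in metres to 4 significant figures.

Scale height: H = RT/g = 189.0 × 688 / 8.88 = 14643 m.
Invert the barometric formula: z = H ln(P₀/P).
P₀/P = 9260/3410 = 2.7155; ln(2.7155) = 0.99898.
z = 14643 × 0.99898 = 14628 m.

z ≈ 14630 m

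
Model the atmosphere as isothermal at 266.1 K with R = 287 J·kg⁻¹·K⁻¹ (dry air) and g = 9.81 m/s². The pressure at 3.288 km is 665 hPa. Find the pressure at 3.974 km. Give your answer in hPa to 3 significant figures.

Scale height: H = RT/g = 287 × 266.1 / 9.81 = 7785.0 m.
Between two levels, P₂ = P₁ exp(−Δz/H) with Δz = z₂ − z₁.
Δz = 3974.0 − 3288.0 = 686.00 m; Δz/H = 686.00/7785.0 = 0.088118.
P₂ = 665 × exp(−0.088118) = 665 × 0.91565 = 608.91 hPa.

P ≈ 609 hPa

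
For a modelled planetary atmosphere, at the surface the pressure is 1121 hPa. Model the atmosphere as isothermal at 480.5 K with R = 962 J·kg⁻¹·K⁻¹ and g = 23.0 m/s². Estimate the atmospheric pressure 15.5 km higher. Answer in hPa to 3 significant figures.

Scale height: H = RT/g = 962 × 480.5 / 23.0 = 20097 m.
Barometric formula: P = P₀ exp(−z/H).
z/H = 15500/20097 = 0.77126; exp(−0.77126) = 0.46243.
P = 1121 × 0.46243 = 518.38 hPa.

P ≈ 518 hPa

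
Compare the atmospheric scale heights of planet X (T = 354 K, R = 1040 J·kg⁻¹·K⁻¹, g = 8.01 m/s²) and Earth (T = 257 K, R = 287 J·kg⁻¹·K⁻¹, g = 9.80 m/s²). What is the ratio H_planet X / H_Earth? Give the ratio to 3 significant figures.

H_planet X/H_Earth ≈ 6.11

H = RT/g for each body.
H_planet X = 1040 × 354 / 8.01 = 45963 m.
H_Earth = 287 × 257 / 9.80 = 7526.4 m.
H_planet X/H_Earth = 45963/7526.4 = 6.1069.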